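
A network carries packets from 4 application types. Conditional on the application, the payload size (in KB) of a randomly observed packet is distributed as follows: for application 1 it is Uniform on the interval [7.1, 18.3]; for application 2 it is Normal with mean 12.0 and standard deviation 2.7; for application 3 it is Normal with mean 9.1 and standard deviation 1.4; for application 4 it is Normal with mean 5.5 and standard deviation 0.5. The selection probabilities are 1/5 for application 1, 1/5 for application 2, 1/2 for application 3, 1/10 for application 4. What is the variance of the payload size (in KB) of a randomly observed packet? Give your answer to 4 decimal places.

Per component, 1: μ=12.7, E[X²]=171.743; 2: μ=12, E[X²]=151.29; 3: μ=9.1, E[X²]=84.77; 4: μ=5.5, E[X²]=30.5.
E[X] = 0.2·12.7 + 0.2·12 + 0.5·9.1 + 0.1·5.5 = 10.04.
E[X²] = 0.2·171.743 + 0.2·151.29 + 0.5·84.77 + 0.1·30.5 = 110.042.
Var(X) = E[X²] − (E[X])² = 110.042 − 100.802 = 9.24007.

9.2401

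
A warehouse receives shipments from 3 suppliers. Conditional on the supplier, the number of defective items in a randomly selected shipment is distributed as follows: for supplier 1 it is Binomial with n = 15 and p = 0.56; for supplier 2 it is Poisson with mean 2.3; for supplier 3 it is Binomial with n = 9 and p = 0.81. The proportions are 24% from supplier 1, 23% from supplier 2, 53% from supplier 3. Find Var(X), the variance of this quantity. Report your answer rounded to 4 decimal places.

Per component, 1: μ=8.4, E[X²]=74.256; 2: μ=2.3, E[X²]=7.59; 3: μ=7.29, E[X²]=54.5292.
E[X] = 0.24·8.4 + 0.23·2.3 + 0.53·7.29 = 6.4087.
E[X²] = 0.24·74.256 + 0.23·7.59 + 0.53·54.5292 = 48.4676.
Var(X) = E[X²] − (E[X])² = 48.4676 − 41.0714 = 7.39618.

7.3962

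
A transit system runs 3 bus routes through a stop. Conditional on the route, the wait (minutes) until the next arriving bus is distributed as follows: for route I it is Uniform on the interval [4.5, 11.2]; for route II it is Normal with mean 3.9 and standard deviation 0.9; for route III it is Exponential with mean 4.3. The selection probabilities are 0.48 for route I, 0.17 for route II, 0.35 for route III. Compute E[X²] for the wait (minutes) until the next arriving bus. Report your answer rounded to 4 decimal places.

For each component E[X²] = Var + (mean)², giving I: 65.3633; II: 16.02; III: 36.98.
Overall E[X²] = 0.48·65.3633 + 0.17·16.02 + 0.35·36.98 = 47.0408.

47.0408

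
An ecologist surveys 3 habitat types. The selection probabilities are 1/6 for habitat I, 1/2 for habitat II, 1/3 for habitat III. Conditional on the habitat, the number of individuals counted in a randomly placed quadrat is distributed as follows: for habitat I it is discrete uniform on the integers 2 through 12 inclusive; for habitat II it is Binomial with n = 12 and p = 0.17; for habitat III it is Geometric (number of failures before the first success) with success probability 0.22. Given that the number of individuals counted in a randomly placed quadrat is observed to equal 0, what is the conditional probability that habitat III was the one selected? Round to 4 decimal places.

Likelihoods P(X=0 | ·): I: 0; II: 0.10689; III: 0.22.
Posterior ∝ prior × likelihood. Numerator for III: 0.333333·0.22 = 0.0733333.
Normalizing constant: 0.166667·0 + 0.5·0.10689 + 0.333333·0.22 = 0.126778.
P(III | observation) = 0.0733333 / 0.126778 = 0.578437.

0.5784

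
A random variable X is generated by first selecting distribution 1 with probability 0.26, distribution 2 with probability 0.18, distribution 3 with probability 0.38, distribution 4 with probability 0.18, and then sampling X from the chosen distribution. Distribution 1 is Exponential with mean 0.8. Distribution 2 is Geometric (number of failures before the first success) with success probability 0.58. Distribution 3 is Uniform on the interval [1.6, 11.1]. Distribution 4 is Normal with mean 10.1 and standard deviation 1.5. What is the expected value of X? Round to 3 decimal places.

Component means — 1: 0.8; 2: 0.724138; 3: 6.35; 4: 10.1.
E[X] = 0.26·0.8 + 0.18·0.724138 + 0.38·6.35 + 0.18·10.1 = 4.56934.

4.569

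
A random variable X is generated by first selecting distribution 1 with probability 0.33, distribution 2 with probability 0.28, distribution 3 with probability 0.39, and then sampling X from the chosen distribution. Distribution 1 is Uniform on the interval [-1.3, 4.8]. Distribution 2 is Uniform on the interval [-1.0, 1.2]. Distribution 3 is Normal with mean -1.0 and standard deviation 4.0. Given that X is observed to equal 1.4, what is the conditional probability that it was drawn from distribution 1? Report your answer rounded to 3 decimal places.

0.625

Likelihoods f(1.4 | ·): 1: 0.163934; 2: 0; 3: 0.0833062.
Posterior ∝ prior × likelihood. Numerator for 1: 0.33·0.163934 = 0.0540984.
Normalizing constant: 0.33·0.163934 + 0.28·0 + 0.39·0.0833062 = 0.0865878.
P(1 | observation) = 0.0540984 / 0.0865878 = 0.624781.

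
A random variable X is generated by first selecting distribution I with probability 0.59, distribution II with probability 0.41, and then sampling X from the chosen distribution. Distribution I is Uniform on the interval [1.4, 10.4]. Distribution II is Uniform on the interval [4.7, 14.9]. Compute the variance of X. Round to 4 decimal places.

Per component, I: μ=5.9, E[X²]=41.56; II: μ=9.8, E[X²]=104.71.
E[X] = 0.59·5.9 + 0.41·9.8 = 7.499.
E[X²] = 0.59·41.56 + 0.41·104.71 = 67.4515.
Var(X) = E[X²] − (E[X])² = 67.4515 − 56.235 = 11.2165.

11.2165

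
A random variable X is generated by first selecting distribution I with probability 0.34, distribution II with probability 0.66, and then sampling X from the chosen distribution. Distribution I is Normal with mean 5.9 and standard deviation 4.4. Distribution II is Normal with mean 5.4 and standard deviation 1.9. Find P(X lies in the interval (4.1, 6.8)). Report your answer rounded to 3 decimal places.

Conditional on each component, P(4.1 < X < 6.8): I: 0.2398; II: 0.52247.
By total probability, P(4.1 < X < 6.8) = 0.34·0.2398 + 0.66·0.52247 = 0.426362.

0.426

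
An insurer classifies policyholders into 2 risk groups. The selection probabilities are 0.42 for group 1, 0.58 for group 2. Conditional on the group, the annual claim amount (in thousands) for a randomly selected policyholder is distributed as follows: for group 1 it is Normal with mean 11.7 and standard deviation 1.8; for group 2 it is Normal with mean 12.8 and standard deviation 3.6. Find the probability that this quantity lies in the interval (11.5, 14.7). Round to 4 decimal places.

0.4070

Conditional on each group, P(11.5 < X < 14.7): 1: 0.496446; 2: 0.342165.
By total probability, P(11.5 < X < 14.7) = 0.42·0.496446 + 0.58·0.342165 = 0.406963.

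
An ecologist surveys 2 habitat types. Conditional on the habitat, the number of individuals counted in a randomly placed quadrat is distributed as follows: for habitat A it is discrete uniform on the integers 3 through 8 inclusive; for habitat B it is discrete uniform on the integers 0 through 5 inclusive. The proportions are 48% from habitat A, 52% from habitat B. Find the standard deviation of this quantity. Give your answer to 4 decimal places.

2.2722

Per component, A: μ=5.5, E[X²]=33.1667; B: μ=2.5, E[X²]=9.16667.
E[X] = 0.48·5.5 + 0.52·2.5 = 3.94.
E[X²] = 0.48·33.1667 + 0.52·9.16667 = 20.6867.
Var(X) = E[X²] − (E[X])² = 20.6867 − 15.5236 = 5.16307.
SD(X) = √5.16307 = 2.27224.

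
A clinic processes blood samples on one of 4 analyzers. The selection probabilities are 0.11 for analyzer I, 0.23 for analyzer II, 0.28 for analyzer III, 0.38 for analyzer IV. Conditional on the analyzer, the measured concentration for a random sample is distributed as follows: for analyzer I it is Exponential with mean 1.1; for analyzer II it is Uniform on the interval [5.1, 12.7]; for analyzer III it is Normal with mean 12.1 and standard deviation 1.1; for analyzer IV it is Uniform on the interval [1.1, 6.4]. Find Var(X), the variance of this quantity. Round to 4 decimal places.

18.4241

Per component, I: μ=1.1, E[X²]=2.42; II: μ=8.9, E[X²]=84.0233; III: μ=12.1, E[X²]=147.62; IV: μ=3.75, E[X²]=16.4033.
E[X] = 0.11·1.1 + 0.23·8.9 + 0.28·12.1 + 0.38·3.75 = 6.981.
E[X²] = 0.11·2.42 + 0.23·84.0233 + 0.28·147.62 + 0.38·16.4033 = 67.1584.
Var(X) = E[X²] − (E[X])² = 67.1584 − 48.7344 = 18.4241.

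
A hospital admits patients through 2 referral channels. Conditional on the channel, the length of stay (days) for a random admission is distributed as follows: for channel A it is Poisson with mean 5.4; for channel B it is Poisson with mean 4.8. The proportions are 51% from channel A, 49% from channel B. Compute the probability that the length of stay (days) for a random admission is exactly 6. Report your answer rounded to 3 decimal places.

Conditional on each channel, P(X = 6): A: 0.155539; B: 0.139798.
By total probability, P(X = 6) = 0.51·0.155539 + 0.49·0.139798 = 0.147826.

0.148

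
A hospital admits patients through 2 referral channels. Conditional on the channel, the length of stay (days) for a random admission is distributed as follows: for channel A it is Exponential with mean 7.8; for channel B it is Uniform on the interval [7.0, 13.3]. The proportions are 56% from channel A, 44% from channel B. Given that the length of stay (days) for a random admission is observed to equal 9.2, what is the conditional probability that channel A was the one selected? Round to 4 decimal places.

Likelihoods f(9.2 | ·): A: 0.0394149; B: 0.15873.
Posterior ∝ prior × likelihood. Numerator for A: 0.56·0.0394149 = 0.0220724.
Normalizing constant: 0.56·0.0394149 + 0.44·0.15873 = 0.0919136.
P(A | observation) = 0.0220724 / 0.0919136 = 0.240142.

0.2401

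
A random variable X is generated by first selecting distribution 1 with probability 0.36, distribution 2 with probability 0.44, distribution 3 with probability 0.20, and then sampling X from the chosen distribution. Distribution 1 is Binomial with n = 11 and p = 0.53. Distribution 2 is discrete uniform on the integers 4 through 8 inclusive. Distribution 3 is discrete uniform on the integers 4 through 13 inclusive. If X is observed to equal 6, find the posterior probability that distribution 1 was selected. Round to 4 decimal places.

Likelihoods P(X=6 | ·): 1: 0.234848; 2: 0.2; 3: 0.1.
Posterior ∝ prior × likelihood. Numerator for 1: 0.36·0.234848 = 0.0845452.
Normalizing constant: 0.36·0.234848 + 0.44·0.2 + 0.2·0.1 = 0.192545.
P(1 | observation) = 0.0845452 / 0.192545 = 0.439093.

0.4391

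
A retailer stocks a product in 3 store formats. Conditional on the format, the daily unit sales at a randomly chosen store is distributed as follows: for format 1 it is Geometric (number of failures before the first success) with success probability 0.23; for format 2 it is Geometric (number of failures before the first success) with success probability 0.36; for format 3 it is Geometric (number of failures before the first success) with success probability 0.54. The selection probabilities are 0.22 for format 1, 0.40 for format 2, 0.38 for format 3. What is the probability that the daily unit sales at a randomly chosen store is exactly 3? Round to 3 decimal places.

0.081

Conditional on each format, P(X = 3): 1: 0.105003; 2: 0.0943718; 3: 0.0525614.
By total probability, P(X = 3) = 0.22·0.105003 + 0.4·0.0943718 + 0.38·0.0525614 = 0.0808227.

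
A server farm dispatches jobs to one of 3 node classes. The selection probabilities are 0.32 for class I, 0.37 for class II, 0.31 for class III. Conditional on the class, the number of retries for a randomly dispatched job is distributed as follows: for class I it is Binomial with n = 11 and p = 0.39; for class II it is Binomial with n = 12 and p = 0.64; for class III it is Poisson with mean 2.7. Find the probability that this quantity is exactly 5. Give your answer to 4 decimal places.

Conditional on each class, P(X = 5): I: 0.214755; II: 0.0666412; III: 0.0803605.
By total probability, P(X = 5) = 0.32·0.214755 + 0.37·0.0666412 + 0.31·0.0803605 = 0.118291.

0.1183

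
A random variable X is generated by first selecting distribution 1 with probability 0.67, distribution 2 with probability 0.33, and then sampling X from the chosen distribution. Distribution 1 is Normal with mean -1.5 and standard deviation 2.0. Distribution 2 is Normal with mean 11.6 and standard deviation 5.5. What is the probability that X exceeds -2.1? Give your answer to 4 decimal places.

0.7419

Conditional on each component, P(X > -2.1): 1: 0.617911; 2: 0.993629.
By total probability, P(X > -2.1) = 0.67·0.617911 + 0.33·0.993629 = 0.741898.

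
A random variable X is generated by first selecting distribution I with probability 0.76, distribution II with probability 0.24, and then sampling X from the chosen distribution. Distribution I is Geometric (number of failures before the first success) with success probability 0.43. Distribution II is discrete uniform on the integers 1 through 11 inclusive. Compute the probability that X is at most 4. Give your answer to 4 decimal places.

0.8015

Conditional on each component, P(X ≤ 4): I: 0.939831; II: 0.363636.
By total probability, P(X ≤ 4) = 0.76·0.939831 + 0.24·0.363636 = 0.801544.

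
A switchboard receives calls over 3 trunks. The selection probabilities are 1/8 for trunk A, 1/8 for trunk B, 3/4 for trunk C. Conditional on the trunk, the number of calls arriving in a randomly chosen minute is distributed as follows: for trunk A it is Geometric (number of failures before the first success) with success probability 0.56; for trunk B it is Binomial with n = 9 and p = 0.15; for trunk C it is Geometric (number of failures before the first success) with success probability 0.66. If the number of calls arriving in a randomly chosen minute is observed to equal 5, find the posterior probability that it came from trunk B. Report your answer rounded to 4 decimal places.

0.1550

Likelihoods P(X=5 | ·): A: 0.00923531; B: 0.00499462; C: 0.00299874.
Posterior ∝ prior × likelihood. Numerator for B: 0.125·0.00499462 = 0.000624328.
Normalizing constant: 0.125·0.00923531 + 0.125·0.00499462 + 0.75·0.00299874 = 0.00402779.
P(B | observation) = 0.000624328 / 0.00402779 = 0.155005.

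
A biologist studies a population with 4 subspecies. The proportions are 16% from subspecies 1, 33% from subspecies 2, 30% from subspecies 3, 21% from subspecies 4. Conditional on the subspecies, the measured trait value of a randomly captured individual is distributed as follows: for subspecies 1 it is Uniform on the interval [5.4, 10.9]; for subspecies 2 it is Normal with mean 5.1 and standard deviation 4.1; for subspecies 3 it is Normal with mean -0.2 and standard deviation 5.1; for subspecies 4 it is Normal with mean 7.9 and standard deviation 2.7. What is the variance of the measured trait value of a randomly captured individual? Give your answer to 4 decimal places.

26.5821

Per component, 1: μ=8.15, E[X²]=68.9433; 2: μ=5.1, E[X²]=42.82; 3: μ=-0.2, E[X²]=26.05; 4: μ=7.9, E[X²]=69.7.
E[X] = 0.16·8.15 + 0.33·5.1 + 0.3·-0.2 + 0.21·7.9 = 4.586.
E[X²] = 0.16·68.9433 + 0.33·42.82 + 0.3·26.05 + 0.21·69.7 = 47.6135.
Var(X) = E[X²] − (E[X])² = 47.6135 − 21.0314 = 26.5821.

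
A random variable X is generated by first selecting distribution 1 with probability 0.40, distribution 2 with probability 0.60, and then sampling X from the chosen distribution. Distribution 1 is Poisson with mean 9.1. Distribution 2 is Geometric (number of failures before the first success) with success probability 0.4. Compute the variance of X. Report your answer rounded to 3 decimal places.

Per component, 1: μ=9.1, E[X²]=91.91; 2: μ=1.5, E[X²]=6.
E[X] = 0.4·9.1 + 0.6·1.5 = 4.54.
E[X²] = 0.4·91.91 + 0.6·6 = 40.364.
Var(X) = E[X²] − (E[X])² = 40.364 − 20.6116 = 19.7524.

19.752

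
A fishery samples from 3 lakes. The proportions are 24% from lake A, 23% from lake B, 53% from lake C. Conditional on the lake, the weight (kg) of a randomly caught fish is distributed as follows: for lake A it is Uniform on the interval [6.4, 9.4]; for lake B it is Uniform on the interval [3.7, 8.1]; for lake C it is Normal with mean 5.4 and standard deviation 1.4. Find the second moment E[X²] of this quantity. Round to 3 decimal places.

For each component E[X²] = Var + (mean)², giving A: 63.16; B: 36.4233; C: 31.12.
Overall E[X²] = 0.24·63.16 + 0.23·36.4233 + 0.53·31.12 = 40.0294.

40.029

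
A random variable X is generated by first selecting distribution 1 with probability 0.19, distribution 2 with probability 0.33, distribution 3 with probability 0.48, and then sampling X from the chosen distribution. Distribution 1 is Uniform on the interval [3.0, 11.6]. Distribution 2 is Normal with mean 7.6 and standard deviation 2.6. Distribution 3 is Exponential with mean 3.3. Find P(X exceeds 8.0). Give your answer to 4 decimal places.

0.2669

Conditional on each component, P(X > 8.0): 1: 0.418605; 2: 0.438866; 3: 0.0885452.
By total probability, P(X > 8.0) = 0.19·0.418605 + 0.33·0.438866 + 0.48·0.0885452 = 0.266862.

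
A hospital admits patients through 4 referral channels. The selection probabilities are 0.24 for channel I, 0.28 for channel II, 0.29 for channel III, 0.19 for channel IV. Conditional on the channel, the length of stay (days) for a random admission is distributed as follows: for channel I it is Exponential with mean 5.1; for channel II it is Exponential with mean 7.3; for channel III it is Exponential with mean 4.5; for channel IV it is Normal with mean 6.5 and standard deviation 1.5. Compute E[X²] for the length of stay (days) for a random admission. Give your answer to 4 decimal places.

For each component E[X²] = Var + (mean)², giving I: 52.02; II: 106.58; III: 40.5; IV: 44.5.
Overall E[X²] = 0.24·52.02 + 0.28·106.58 + 0.29·40.5 + 0.19·44.5 = 62.5272.

62.5272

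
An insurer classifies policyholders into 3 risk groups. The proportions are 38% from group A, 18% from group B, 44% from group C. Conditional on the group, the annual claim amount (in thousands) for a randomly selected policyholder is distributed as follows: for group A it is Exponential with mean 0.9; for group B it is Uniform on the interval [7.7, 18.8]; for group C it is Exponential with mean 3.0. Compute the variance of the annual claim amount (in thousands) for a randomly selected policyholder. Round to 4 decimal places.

25.6068

Per component, A: μ=0.9, E[X²]=1.62; B: μ=13.25, E[X²]=185.83; C: μ=3, E[X²]=18.
E[X] = 0.38·0.9 + 0.18·13.25 + 0.44·3 = 4.047.
E[X²] = 0.38·1.62 + 0.18·185.83 + 0.44·18 = 41.985.
Var(X) = E[X²] − (E[X])² = 41.985 − 16.3782 = 25.6068.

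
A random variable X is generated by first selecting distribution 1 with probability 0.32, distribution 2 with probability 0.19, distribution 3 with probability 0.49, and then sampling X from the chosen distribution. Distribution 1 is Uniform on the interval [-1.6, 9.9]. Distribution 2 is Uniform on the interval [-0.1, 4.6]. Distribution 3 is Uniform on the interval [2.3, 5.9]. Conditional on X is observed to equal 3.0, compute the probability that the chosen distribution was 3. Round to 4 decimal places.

0.6660

Likelihoods f(3.0 | ·): 1: 0.0869565; 2: 0.212766; 3: 0.277778.
Posterior ∝ prior × likelihood. Numerator for 3: 0.49·0.277778 = 0.136111.
Normalizing constant: 0.32·0.0869565 + 0.19·0.212766 + 0.49·0.277778 = 0.204363.
P(3 | observation) = 0.136111 / 0.204363 = 0.666027.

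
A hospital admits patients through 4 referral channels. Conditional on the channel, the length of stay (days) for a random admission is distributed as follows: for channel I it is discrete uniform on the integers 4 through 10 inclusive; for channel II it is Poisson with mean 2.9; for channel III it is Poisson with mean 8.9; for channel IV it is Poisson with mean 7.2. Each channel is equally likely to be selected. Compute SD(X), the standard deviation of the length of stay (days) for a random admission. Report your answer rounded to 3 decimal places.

Per component, I: μ=7, E[X²]=53; II: μ=2.9, E[X²]=11.31; III: μ=8.9, E[X²]=88.11; IV: μ=7.2, E[X²]=59.04.
E[X] = 0.25·7 + 0.25·2.9 + 0.25·8.9 + 0.25·7.2 = 6.5.
E[X²] = 0.25·53 + 0.25·11.31 + 0.25·88.11 + 0.25·59.04 = 52.865.
Var(X) = E[X²] − (E[X])² = 52.865 − 42.25 = 10.615.
SD(X) = √10.615 = 3.25807.

3.258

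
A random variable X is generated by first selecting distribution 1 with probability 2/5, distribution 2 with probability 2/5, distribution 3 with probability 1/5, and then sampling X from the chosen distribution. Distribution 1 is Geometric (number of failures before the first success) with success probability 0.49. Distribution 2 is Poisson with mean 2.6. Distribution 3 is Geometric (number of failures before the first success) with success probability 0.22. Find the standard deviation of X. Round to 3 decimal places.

Per component, 1: μ=1.04082, E[X²]=3.20741; 2: μ=2.6, E[X²]=9.36; 3: μ=3.54545, E[X²]=28.686.
E[X] = 0.4·1.04082 + 0.4·2.6 + 0.2·3.54545 = 2.16542.
E[X²] = 0.4·3.20741 + 0.4·9.36 + 0.2·28.686 = 10.7642.
Var(X) = E[X²] − (E[X])² = 10.7642 − 4.68903 = 6.07512.
SD(X) = √6.07512 = 2.46478.

2.465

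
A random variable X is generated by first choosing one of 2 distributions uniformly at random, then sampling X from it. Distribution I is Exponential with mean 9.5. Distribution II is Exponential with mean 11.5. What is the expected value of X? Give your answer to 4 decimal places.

Component means — I: 9.5; II: 11.5.
E[X] = 0.5·9.5 + 0.5·11.5 = 10.5.

10.5000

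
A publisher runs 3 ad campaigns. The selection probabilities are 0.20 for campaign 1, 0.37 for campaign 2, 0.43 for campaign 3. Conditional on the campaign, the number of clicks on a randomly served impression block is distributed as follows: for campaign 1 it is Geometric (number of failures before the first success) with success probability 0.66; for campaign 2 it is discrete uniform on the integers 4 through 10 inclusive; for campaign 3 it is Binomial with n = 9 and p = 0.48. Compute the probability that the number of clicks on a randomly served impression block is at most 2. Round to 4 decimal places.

Conditional on each campaign, P(X ≤ 2): 1: 0.960696; 2: 0; 3: 0.111147.
By total probability, P(X ≤ 2) = 0.2·0.960696 + 0.37·0 + 0.43·0.111147 = 0.239932.

0.2399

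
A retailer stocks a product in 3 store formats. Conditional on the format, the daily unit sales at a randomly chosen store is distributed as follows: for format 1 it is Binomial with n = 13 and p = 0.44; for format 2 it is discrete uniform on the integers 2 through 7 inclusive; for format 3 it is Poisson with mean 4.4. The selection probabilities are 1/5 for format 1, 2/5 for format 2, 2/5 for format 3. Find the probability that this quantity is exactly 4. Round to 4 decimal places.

0.1724

Conditional on each format, P(X = 4): 1: 0.145147; 2: 0.166667; 3: 0.191736.
By total probability, P(X = 4) = 0.2·0.145147 + 0.4·0.166667 + 0.4·0.191736 = 0.172391.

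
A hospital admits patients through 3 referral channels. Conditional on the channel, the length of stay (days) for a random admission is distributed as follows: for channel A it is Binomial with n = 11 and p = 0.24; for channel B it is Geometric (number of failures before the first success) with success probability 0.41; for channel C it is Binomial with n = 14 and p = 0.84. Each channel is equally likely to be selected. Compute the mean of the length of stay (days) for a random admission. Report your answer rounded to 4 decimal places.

Component means — A: 2.64; B: 1.43902; C: 11.76.
E[X] = 0.333333·2.64 + 0.333333·1.43902 + 0.333333·11.76 = 5.27967.

5.2797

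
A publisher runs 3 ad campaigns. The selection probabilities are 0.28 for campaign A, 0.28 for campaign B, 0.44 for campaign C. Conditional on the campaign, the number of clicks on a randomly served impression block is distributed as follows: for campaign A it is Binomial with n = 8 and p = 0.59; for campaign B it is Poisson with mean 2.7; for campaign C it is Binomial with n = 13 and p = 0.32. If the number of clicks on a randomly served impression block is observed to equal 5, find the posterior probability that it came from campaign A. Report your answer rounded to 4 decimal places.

Likelihoods P(X=5 | ·): A: 0.27593; B: 0.0803605; C: 0.197424.
Posterior ∝ prior × likelihood. Numerator for A: 0.28·0.27593 = 0.0772605.
Normalizing constant: 0.28·0.27593 + 0.28·0.0803605 + 0.44·0.197424 = 0.186628.
P(A | observation) = 0.0772605 / 0.186628 = 0.413981.

0.4140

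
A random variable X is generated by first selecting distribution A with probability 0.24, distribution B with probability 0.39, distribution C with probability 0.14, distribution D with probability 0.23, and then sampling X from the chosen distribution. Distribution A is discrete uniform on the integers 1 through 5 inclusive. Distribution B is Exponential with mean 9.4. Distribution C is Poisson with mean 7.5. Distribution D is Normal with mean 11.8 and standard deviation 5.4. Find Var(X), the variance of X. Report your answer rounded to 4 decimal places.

52.7953

Per component, A: μ=3, E[X²]=11; B: μ=9.4, E[X²]=176.72; C: μ=7.5, E[X²]=63.75; D: μ=11.8, E[X²]=168.4.
E[X] = 0.24·3 + 0.39·9.4 + 0.14·7.5 + 0.23·11.8 = 8.15.
E[X²] = 0.24·11 + 0.39·176.72 + 0.14·63.75 + 0.23·168.4 = 119.218.
Var(X) = E[X²] − (E[X])² = 119.218 − 66.4225 = 52.7953.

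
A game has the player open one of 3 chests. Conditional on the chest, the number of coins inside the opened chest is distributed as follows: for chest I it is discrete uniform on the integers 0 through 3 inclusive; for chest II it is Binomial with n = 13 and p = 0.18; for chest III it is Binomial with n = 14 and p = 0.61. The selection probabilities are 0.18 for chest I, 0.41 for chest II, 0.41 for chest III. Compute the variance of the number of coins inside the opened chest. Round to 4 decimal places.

Per component, I: μ=1.5, E[X²]=3.5; II: μ=2.34, E[X²]=7.3944; III: μ=8.54, E[X²]=76.2622.
E[X] = 0.18·1.5 + 0.41·2.34 + 0.41·8.54 = 4.7308.
E[X²] = 0.18·3.5 + 0.41·7.3944 + 0.41·76.2622 = 34.9292.
Var(X) = E[X²] − (E[X])² = 34.9292 − 22.3805 = 12.5487.

12.5487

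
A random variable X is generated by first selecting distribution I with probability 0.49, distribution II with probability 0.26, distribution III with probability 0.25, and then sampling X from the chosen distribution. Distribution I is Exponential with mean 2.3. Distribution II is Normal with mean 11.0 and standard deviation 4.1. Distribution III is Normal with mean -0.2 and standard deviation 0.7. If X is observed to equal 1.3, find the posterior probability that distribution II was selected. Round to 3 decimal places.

Likelihoods f(1.3 | ·): I: 0.247059; II: 0.0059251; III: 0.057373.
Posterior ∝ prior × likelihood. Numerator for II: 0.26·0.0059251 = 0.00154053.
Normalizing constant: 0.49·0.247059 + 0.26·0.0059251 + 0.25·0.057373 = 0.136943.
P(II | observation) = 0.00154053 / 0.136943 = 0.0112494.

0.011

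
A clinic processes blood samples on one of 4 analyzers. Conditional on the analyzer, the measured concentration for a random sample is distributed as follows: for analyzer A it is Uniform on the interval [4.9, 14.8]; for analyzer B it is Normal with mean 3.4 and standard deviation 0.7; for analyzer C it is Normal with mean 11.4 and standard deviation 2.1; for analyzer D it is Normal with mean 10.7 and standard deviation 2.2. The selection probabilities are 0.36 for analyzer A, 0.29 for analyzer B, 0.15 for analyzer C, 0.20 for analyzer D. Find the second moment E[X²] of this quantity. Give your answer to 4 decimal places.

85.3844

For each component E[X²] = Var + (mean)², giving A: 105.19; B: 12.05; C: 134.37; D: 119.33.
Overall E[X²] = 0.36·105.19 + 0.29·12.05 + 0.15·134.37 + 0.2·119.33 = 85.3844.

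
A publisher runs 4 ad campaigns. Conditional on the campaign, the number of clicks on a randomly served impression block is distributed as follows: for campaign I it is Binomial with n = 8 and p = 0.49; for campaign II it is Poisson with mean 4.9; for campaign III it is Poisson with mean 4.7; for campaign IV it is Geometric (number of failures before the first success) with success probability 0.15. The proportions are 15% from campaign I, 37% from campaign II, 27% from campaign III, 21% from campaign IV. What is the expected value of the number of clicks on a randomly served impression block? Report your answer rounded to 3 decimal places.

Component means — I: 3.92; II: 4.9; III: 4.7; IV: 5.66667.
E[X] = 0.15·3.92 + 0.37·4.9 + 0.27·4.7 + 0.21·5.66667 = 4.86.

4.860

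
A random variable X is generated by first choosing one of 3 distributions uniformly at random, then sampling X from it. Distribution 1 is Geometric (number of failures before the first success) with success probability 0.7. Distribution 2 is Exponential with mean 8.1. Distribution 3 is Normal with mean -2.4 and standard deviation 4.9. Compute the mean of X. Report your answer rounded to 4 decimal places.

Component means — 1: 0.428571; 2: 8.1; 3: -2.4.
E[X] = 0.333333·0.428571 + 0.333333·8.1 + 0.333333·-2.4 = 2.04286.

2.0429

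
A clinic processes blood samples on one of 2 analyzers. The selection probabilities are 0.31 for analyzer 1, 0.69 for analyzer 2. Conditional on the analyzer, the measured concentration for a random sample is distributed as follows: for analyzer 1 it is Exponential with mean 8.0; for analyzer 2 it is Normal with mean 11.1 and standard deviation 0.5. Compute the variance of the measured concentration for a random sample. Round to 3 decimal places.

22.068

Per component, 1: μ=8, E[X²]=128; 2: μ=11.1, E[X²]=123.46.
E[X] = 0.31·8 + 0.69·11.1 = 10.139.
E[X²] = 0.31·128 + 0.69·123.46 = 124.867.
Var(X) = E[X²] − (E[X])² = 124.867 − 102.799 = 22.0681.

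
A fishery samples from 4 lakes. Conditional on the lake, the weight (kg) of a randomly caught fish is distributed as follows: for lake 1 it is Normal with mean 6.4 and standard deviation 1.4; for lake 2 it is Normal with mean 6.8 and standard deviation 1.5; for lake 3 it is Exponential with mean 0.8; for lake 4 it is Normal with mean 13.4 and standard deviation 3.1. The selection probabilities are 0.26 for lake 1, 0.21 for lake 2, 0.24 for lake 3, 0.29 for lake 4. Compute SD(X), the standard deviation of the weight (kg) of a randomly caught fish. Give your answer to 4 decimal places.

Per component, 1: μ=6.4, E[X²]=42.92; 2: μ=6.8, E[X²]=48.49; 3: μ=0.8, E[X²]=1.28; 4: μ=13.4, E[X²]=189.17.
E[X] = 0.26·6.4 + 0.21·6.8 + 0.24·0.8 + 0.29·13.4 = 7.17.
E[X²] = 0.26·42.92 + 0.21·48.49 + 0.24·1.28 + 0.29·189.17 = 76.5086.
Var(X) = E[X²] − (E[X])² = 76.5086 − 51.4089 = 25.0997.
SD(X) = √25.0997 = 5.00996.

5.0100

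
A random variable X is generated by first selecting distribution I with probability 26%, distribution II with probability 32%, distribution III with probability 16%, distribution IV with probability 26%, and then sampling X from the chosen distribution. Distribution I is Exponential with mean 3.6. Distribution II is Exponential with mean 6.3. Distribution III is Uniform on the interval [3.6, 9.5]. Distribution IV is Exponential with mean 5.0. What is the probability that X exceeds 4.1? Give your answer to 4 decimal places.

Conditional on each component, P(X > 4.1): I: 0.320175; II: 0.521632; III: 0.915254; IV: 0.440432.
By total probability, P(X > 4.1) = 0.26·0.320175 + 0.32·0.521632 + 0.16·0.915254 + 0.26·0.440432 = 0.51112.

0.5111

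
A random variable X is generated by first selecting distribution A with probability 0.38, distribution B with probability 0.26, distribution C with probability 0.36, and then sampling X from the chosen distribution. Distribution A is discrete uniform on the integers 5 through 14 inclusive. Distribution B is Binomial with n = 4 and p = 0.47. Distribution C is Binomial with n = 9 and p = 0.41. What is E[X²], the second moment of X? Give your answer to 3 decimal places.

44.294

For each component E[X²] = Var + (mean)², giving A: 98.5; B: 4.5308; C: 15.7932.
Overall E[X²] = 0.38·98.5 + 0.26·4.5308 + 0.36·15.7932 = 44.2936.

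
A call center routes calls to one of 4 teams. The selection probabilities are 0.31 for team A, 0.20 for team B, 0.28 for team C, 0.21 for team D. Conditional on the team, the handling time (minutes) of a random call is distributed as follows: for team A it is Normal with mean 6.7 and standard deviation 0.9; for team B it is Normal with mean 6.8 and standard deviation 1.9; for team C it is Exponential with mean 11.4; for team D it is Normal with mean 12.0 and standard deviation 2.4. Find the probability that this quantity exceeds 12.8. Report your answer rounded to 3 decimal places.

0.169

Conditional on each team, P(X > 12.8): A: 6.1019e-12; B: 0.000794565; C: 0.325365; D: 0.369441.
By total probability, P(X > 12.8) = 0.31·6.1019e-12 + 0.2·0.000794565 + 0.28·0.325365 + 0.21·0.369441 = 0.168844.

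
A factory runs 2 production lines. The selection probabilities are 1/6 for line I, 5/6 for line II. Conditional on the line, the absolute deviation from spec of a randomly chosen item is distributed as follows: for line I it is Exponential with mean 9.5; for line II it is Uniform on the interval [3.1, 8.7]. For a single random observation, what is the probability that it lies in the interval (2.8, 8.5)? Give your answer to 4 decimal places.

0.8596

Conditional on each line, P(2.8 < X < 8.5): I: 0.336012; II: 0.964286.
By total probability, P(2.8 < X < 8.5) = 0.166667·0.336012 + 0.833333·0.964286 = 0.859573.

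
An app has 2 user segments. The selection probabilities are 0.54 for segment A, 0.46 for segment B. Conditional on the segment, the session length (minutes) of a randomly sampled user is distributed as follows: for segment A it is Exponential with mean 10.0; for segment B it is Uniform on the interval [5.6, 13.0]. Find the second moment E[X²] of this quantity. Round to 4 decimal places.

For each component E[X²] = Var + (mean)², giving A: 200; B: 91.0533.
Overall E[X²] = 0.54·200 + 0.46·91.0533 = 149.885.

149.8845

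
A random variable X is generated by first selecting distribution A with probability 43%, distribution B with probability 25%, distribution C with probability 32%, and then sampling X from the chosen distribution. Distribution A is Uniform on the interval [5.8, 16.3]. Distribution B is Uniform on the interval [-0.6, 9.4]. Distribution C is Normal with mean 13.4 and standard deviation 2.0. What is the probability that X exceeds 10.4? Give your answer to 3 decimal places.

Conditional on each component, P(X > 10.4): A: 0.561905; B: 0; C: 0.933193.
By total probability, P(X > 10.4) = 0.43·0.561905 + 0.25·0 + 0.32·0.933193 = 0.540241.

0.540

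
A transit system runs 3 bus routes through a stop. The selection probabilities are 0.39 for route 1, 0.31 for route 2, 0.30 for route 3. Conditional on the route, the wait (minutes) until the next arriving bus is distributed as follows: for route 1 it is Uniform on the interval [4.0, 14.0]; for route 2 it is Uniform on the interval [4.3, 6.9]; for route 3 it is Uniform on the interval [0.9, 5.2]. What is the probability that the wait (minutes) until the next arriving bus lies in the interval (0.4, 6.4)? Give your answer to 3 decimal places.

0.644

Conditional on each route, P(0.4 < X < 6.4): 1: 0.24; 2: 0.807692; 3: 1.
By total probability, P(0.4 < X < 6.4) = 0.39·0.24 + 0.31·0.807692 + 0.3·1 = 0.643985.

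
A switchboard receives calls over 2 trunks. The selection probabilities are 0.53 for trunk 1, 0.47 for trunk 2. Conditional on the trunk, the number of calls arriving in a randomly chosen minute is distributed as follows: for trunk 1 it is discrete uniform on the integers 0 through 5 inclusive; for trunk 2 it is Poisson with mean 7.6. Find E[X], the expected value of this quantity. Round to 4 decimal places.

4.8970

Component means — 1: 2.5; 2: 7.6.
E[X] = 0.53·2.5 + 0.47·7.6 = 4.897.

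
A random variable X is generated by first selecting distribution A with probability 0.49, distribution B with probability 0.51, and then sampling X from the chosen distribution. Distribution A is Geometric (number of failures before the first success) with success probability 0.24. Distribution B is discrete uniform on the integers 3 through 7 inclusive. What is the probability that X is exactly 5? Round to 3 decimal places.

Conditional on each component, P(X = 5): A: 0.0608526; B: 0.2.
By total probability, P(X = 5) = 0.49·0.0608526 + 0.51·0.2 = 0.131818.

0.132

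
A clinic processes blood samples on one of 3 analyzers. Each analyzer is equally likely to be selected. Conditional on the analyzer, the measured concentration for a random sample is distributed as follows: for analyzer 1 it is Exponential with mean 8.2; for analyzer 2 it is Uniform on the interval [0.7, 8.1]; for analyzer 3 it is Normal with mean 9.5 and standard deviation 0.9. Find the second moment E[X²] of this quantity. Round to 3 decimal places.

83.154

For each component E[X²] = Var + (mean)², giving 1: 134.48; 2: 23.9233; 3: 91.06.
Overall E[X²] = 0.333333·134.48 + 0.333333·23.9233 + 0.333333·91.06 = 83.1544.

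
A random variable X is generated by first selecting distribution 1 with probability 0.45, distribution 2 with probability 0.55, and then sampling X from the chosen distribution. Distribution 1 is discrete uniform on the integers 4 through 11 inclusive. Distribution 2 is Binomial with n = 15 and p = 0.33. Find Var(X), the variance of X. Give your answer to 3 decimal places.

Per component, 1: μ=7.5, E[X²]=61.5; 2: μ=4.95, E[X²]=27.819.
E[X] = 0.45·7.5 + 0.55·4.95 = 6.0975.
E[X²] = 0.45·61.5 + 0.55·27.819 = 42.9755.
Var(X) = E[X²] − (E[X])² = 42.9755 − 37.1795 = 5.79594.

5.796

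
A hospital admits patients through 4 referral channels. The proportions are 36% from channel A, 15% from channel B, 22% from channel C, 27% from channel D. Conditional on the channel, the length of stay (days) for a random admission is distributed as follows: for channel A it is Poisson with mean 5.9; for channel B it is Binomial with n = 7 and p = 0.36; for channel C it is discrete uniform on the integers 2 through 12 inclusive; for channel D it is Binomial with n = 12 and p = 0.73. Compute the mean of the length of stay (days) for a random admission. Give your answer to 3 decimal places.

6.407

Component means — A: 5.9; B: 2.52; C: 7; D: 8.76.
E[X] = 0.36·5.9 + 0.15·2.52 + 0.22·7 + 0.27·8.76 = 6.4072.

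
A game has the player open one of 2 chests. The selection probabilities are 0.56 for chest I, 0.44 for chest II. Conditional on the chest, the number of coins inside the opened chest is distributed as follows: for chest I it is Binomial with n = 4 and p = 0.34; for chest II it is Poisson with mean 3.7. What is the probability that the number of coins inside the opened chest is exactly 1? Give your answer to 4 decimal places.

Conditional on each chest, P(X = 1): I: 0.390995; II: 0.091477.
By total probability, P(X = 1) = 0.56·0.390995 + 0.44·0.091477 = 0.259207.

0.2592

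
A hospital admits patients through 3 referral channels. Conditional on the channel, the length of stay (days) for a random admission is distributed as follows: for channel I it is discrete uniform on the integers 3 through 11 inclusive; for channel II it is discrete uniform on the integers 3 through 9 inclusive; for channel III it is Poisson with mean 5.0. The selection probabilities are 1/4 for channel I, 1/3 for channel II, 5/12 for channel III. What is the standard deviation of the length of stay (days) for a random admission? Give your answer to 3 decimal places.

Per component, I: μ=7, E[X²]=55.6667; II: μ=6, E[X²]=40; III: μ=5, E[X²]=30.
E[X] = 0.25·7 + 0.333333·6 + 0.416667·5 = 5.83333.
E[X²] = 0.25·55.6667 + 0.333333·40 + 0.416667·30 = 39.75.
Var(X) = E[X²] − (E[X])² = 39.75 − 34.0278 = 5.72222.
SD(X) = √5.72222 = 2.39212.

2.392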